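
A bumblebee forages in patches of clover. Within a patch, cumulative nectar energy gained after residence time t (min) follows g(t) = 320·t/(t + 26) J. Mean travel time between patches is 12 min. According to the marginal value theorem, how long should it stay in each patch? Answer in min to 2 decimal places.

Maximise g(t)/(T+t): set derivative to zero → g'(t)(T+t) = g(t).
g'(t) = 320·26/(t + 26)². Setting 320·26/(t+26)² = 320t/[(t+26)(12+t)] gives 26(12+t) = t(t+26), so t² = 26×12 = 312.
t* = √312 = 17.66 min.

17.66 min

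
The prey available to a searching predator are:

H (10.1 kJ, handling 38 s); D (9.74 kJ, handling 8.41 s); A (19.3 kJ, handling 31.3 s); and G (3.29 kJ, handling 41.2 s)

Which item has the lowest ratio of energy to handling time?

G

Profitability E/h (kJ/s): H = 10.1/38 = 0.266, D = 9.74/8.41 = 1.16, A = 19.3/31.3 = 0.617, G = 3.29/41.2 = 0.0799.
Ranked: D > A > H > G.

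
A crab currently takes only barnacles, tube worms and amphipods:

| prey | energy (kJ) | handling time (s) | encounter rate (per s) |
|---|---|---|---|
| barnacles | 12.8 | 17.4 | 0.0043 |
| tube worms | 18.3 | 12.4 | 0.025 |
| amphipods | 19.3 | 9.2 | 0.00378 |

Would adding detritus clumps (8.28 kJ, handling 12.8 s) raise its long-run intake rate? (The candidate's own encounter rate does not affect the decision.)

Yes

Current rate: (0.0043×12.8 + 0.025×18.3 + 0.00378×19.3)/(1 + 0.0043×17.4 + 0.025×12.4 + 0.00378×9.2) = 0.4124 kJ/s.
Profitability of detritus clumps: 8.28/12.8 = 0.6469 kJ/s.
0.6469 > 0.4124, so adding detritus clumps raises the average — include it.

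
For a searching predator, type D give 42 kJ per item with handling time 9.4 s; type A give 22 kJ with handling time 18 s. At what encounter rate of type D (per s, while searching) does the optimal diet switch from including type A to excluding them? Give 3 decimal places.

The zero-one rule: include type A iff E₂/h₂ > λE₁/(1+λh₁). Equality gives the switch point.
λE₁h₂ = E₂ + λE₂h₁ ⇒ λ = E₂/(E₁h₂ − E₂h₁) = 22/(756 − 206.8) = 0.04006 per s.

0.040 per s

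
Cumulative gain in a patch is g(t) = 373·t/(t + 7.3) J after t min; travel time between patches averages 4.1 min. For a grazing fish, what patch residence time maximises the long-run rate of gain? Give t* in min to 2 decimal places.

Maximise g(t)/(T+t): set derivative to zero → g'(t)(T+t) = g(t).
g'(t) = 373·7.3/(t + 7.3)². Setting 373·7.3/(t+7.3)² = 373t/[(t+7.3)(4.1+t)] gives 7.3(4.1+t) = t(t+7.3), so t² = 7.3×4.1 = 29.93.
t* = √29.93 = 5.471 min.

5.47 min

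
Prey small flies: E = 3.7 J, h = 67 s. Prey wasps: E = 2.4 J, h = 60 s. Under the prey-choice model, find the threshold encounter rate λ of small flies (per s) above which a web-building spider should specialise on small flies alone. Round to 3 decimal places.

0.039 per s

Drop wasps once their profitability E₂/h₂ falls below the rate achievable on small flies alone: E₂/h₂ = λE₁/(1 + λh₁).
Solve for λ: λE₁h₂ = E₂(1 + λh₁) → λ(E₁h₂ − E₂h₁) = E₂ → λ = E₂/(E₁h₂ − E₂h₁).
λ = 2.4/(3.7×60 − 2.4×67) = 2.4/61.2 = 0.03922 per s.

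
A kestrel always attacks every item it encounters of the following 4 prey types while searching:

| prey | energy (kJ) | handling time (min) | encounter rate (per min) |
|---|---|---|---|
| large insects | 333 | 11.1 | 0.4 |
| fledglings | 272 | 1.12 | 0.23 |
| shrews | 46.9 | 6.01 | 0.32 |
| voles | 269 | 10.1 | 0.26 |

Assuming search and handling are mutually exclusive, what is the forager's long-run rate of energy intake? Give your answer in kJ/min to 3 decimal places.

27.395 kJ/min

R = Σλ_iE_i / (1 + Σλ_ih_i)
Numerator: 0.4×333 + 0.23×272 + 0.32×46.9 + 0.26×269 = 280.7
Denominator: 1 + 0.4×11.1 + 0.23×1.12 + 0.32×6.01 + 0.26×10.1 = 10.25
R = 280.7/10.25 = 27.39 kJ/min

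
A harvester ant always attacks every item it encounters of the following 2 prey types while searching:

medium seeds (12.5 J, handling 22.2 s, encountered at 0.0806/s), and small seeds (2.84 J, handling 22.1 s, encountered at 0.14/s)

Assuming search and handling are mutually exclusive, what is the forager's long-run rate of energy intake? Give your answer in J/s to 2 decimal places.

R = Σλ_iE_i / (1 + Σλ_ih_i)
Numerator: 0.0806×12.5 + 0.14×2.84 = 1.405
Denominator: 1 + 0.0806×22.2 + 0.14×22.1 = 5.883
R = 1.405/5.883 = 0.2388 J/s

0.24 J/s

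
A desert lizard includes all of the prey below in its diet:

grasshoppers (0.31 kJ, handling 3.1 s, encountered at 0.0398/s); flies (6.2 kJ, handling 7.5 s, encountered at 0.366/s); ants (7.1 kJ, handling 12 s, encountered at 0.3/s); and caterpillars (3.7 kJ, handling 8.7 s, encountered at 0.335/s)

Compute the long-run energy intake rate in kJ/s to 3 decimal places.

R = (0.0398×0.31 + 0.366×6.2 + 0.3×7.1 + 0.335×3.7) / (1 + 0.0398×3.1 + 0.366×7.5 + 0.3×12 + 0.335×8.7) = 5.651/10.38 = 0.5443 kJ/s.

0.544 kJ/s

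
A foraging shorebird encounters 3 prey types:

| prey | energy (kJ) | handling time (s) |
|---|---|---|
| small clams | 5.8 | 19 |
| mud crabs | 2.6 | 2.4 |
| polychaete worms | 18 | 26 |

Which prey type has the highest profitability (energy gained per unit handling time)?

In descending order of E/h:
mud crabs: 2.6/2.4 = 1.08 kJ/s
polychaete worms: 18/26 = 0.692 kJ/s
small clams: 5.8/19 = 0.305 kJ/s

mud crabs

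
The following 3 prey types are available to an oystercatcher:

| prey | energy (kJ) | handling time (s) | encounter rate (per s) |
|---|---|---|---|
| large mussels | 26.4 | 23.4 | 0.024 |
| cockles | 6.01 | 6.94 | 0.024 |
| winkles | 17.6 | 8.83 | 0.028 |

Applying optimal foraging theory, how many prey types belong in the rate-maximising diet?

Rank by E/h (kJ/s): winkles 1.99, large mussels 1.13, cockles 0.866. Include each in turn until the next type's E/h falls below the running intake rate.
Rate on top 1: 0.3951. large mussels: 1.13 > 0.3951 → include.
Rate on top 2: 0.6227. cockles: 0.866 > 0.6227 → include.
Optimal diet: winkles, large mussels, cockles — 3 of 3 types.

3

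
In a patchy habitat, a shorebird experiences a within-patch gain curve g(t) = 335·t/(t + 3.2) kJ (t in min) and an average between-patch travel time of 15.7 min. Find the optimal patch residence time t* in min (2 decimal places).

By the marginal value theorem, leave when the instantaneous gain rate g'(t) equals the habitat-wide average g(t)/(T + t).
g'(t) = 335·3.2/(t + 3.2)². Setting 335·3.2/(t+3.2)² = 335t/[(t+3.2)(15.7+t)] gives 3.2(15.7+t) = t(t+3.2), so t² = 3.2×15.7 = 50.24.
t* = √50.24 = 7.088 min.

7.09 min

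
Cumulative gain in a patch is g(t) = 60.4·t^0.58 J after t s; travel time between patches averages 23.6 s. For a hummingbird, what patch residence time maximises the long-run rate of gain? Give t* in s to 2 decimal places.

32.59 s

By the marginal value theorem, leave when the instantaneous gain rate g'(t) equals the habitat-wide average g(t)/(T + t).
g'(t) = 0.58·60.4·t^-0.42. Setting 0.58·60.4·t^-0.42 = 60.4·t^0.58/(23.6+t) gives 0.58(23.6+t) = t, so 0.42·t = 0.58×23.6.
t* = 0.58×23.6/0.42 = 32.59 s.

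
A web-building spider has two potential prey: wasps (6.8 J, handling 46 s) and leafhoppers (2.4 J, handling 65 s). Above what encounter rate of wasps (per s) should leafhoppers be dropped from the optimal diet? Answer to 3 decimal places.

0.007 per s

At the threshold, the rate on wasps alone equals the profitability of leafhoppers: λ·6.8/(1 + λ·46) = 2.4/65 = 0.03692.
Rearranging, λ(6.8 − 0.03692×46) = 0.03692, so λ = 0.03692/5.102 = 0.007238 per s.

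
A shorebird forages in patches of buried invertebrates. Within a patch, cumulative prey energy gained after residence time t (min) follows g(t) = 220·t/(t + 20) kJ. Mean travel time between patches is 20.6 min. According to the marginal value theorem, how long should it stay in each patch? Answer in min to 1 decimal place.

By the marginal value theorem, leave when the instantaneous gain rate g'(t) equals the habitat-wide average g(t)/(T + t).
g'(t) = 220·20/(t + 20)². Setting 220·20/(t+20)² = 220t/[(t+20)(20.6+t)] gives 20(20.6+t) = t(t+20), so t² = 20×20.6 = 412.
t* = √412 = 20.3 min.

20.3 min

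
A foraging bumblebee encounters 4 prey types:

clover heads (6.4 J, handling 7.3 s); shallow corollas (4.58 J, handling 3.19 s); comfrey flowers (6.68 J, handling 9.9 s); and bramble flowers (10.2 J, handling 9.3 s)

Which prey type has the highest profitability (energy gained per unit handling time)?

shallow corollas

Profitability E/h (J/s): clover heads = 6.4/7.3 = 0.877, shallow corollas = 4.58/3.19 = 1.44, comfrey flowers = 6.68/9.9 = 0.675, bramble flowers = 10.2/9.3 = 1.1.
Ranked: shallow corollas > bramble flowers > clover heads > comfrey flowers.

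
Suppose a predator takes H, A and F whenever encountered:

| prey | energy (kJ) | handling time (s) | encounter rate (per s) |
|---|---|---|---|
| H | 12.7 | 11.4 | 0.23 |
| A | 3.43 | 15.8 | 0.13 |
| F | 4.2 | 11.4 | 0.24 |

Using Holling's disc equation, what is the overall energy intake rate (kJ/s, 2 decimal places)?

0.52 kJ/s

R = Σλ_iE_i / (1 + Σλ_ih_i)
Numerator: 0.23×12.7 + 0.13×3.43 + 0.24×4.2 = 4.375
Denominator: 1 + 0.23×11.4 + 0.13×15.8 + 0.24×11.4 = 8.412
R = 4.375/8.412 = 0.5201 kJ/s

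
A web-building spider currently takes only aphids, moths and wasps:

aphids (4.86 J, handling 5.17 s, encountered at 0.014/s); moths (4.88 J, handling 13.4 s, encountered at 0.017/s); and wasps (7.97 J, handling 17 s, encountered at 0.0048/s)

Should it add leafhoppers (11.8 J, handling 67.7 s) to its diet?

Current rate: (0.014×4.86 + 0.017×4.88 + 0.0048×7.97)/(1 + 0.014×5.17 + 0.017×13.4 + 0.0048×17) = 0.137 J/s.
Profitability of leafhoppers: 11.8/67.7 = 0.1743 J/s.
Since 0.1743 > R, including leafhoppers increases the long-run rate.

Yes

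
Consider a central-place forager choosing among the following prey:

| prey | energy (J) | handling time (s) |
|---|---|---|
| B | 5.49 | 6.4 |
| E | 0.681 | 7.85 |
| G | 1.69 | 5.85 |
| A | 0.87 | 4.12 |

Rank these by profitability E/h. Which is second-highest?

G

In descending order of E/h:
B: 5.49/6.4 = 0.858 J/s
G: 1.69/5.85 = 0.289 J/s
A: 0.87/4.12 = 0.211 J/s
E: 0.681/7.85 = 0.0868 J/s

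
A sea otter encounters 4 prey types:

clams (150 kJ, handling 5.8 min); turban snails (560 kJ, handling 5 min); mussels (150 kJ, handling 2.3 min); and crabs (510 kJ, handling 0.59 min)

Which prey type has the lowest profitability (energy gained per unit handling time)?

clams

Profitability E/h (kJ/min): clams = 150/5.8 = 25.9, turban snails = 560/5 = 112, mussels = 150/2.3 = 65.2, crabs = 510/0.59 = 864.
Ranked: crabs > turban snails > mussels > clams.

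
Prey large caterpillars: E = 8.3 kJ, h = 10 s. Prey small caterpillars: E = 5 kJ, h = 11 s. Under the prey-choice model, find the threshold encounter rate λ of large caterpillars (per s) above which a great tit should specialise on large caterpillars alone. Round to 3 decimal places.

The zero-one rule: include small caterpillars iff E₂/h₂ > λE₁/(1+λh₁). Equality gives the switch point.
λE₁h₂ = E₂ + λE₂h₁ ⇒ λ = E₂/(E₁h₂ − E₂h₁) = 5/(91.3 − 50) = 0.1211 per s.

0.121 per s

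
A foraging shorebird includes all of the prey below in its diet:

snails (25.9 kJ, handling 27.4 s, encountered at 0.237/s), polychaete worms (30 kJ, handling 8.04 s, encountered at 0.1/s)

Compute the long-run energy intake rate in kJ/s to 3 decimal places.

1.101 kJ/s

Energy encountered per unit search time: 0.237×25.9 + 0.1×30 = 9.138 kJ/s.
Handling time per unit search time: 0.237×27.4 + 0.1×8.04 = 7.298.
Rate = 9.138/(1 + 7.298) = 1.101 kJ/s.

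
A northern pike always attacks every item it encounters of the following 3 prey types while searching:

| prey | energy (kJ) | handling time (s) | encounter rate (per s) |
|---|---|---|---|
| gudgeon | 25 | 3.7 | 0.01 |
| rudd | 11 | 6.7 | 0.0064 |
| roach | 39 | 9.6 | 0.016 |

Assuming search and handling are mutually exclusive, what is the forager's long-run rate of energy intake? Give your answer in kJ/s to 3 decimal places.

0.766 kJ/s

R = Σλ_iE_i / (1 + Σλ_ih_i)
Numerator: 0.01×25 + 0.0064×11 + 0.016×39 = 0.9444
Denominator: 1 + 0.01×3.7 + 0.0064×6.7 + 0.016×9.6 = 1.233
R = 0.9444/1.233 = 0.7656 kJ/s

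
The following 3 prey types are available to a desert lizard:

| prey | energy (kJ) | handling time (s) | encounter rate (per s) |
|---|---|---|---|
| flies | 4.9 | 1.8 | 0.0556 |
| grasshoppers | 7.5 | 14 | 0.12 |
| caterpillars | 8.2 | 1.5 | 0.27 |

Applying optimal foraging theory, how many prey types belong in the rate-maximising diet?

Profitabilities (E/h, kJ/s): caterpillars 5.47, flies 2.72, grasshoppers 0.536. Add prey in this order while the next type's profitability exceeds the intake rate on those already taken.
Rate on top 1: 1.576. flies: 2.72 > 1.576 → include.
Rate on top 2: 1.652. grasshoppers: 0.536 < 1.652 → exclude; stop.
Optimal diet: caterpillars, flies — 2 of 3 types.

2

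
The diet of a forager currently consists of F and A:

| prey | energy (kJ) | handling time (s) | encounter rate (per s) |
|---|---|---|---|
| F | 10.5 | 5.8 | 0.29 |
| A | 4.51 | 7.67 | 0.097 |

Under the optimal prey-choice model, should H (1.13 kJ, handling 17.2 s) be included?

No

On F and A alone, R = ΣλE/(1+Σλh) = 3.482/3.426 = 1.016 kJ/s.
Profitability of H: 1.13/17.2 = 0.0657 kJ/s.
Since 0.0657 < R, time spent handling H is better spent searching.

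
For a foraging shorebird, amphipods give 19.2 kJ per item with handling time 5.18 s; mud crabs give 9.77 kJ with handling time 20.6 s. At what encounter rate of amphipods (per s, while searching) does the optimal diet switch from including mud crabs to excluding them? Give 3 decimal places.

0.028 per s

The zero-one rule: include mud crabs iff E₂/h₂ > λE₁/(1+λh₁). Equality gives the switch point.
λE₁h₂ = E₂ + λE₂h₁ ⇒ λ = E₂/(E₁h₂ − E₂h₁) = 9.77/(395.5 − 50.61) = 0.02833 per s.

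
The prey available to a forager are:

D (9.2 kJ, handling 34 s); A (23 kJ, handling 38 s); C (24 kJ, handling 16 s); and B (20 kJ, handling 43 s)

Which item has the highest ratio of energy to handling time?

C

In descending order of E/h:
C: 24/16 = 1.5 kJ/s
A: 23/38 = 0.605 kJ/s
B: 20/43 = 0.465 kJ/s
D: 9.2/34 = 0.271 kJ/s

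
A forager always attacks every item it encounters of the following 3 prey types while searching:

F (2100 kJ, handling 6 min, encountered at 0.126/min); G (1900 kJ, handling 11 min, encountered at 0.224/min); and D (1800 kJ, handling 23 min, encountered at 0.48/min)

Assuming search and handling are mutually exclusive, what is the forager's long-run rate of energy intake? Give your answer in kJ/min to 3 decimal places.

R = Σλ_iE_i / (1 + Σλ_ih_i)
Numerator: 0.126×2100 + 0.224×1900 + 0.48×1800 = 1554
Denominator: 1 + 0.126×6 + 0.224×11 + 0.48×23 = 15.26
R = 1554/15.26 = 101.8 kJ/min

101.848 kJ/min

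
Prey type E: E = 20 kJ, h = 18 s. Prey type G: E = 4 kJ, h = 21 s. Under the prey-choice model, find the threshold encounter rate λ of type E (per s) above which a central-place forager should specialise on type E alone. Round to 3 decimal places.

0.011 per s

Drop type G once their profitability E₂/h₂ falls below the rate achievable on type E alone: E₂/h₂ = λE₁/(1 + λh₁).
Solve for λ: λE₁h₂ = E₂(1 + λh₁) → λ(E₁h₂ − E₂h₁) = E₂ → λ = E₂/(E₁h₂ − E₂h₁).
λ = 4/(20×21 − 4×18) = 4/348 = 0.01149 per s.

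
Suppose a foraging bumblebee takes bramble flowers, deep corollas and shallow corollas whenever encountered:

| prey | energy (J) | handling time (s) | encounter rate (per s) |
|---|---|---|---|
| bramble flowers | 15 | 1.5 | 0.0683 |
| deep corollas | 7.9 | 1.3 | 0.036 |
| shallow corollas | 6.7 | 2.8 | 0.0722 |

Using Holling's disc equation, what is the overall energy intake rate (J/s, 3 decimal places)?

R = (0.0683×15 + 0.036×7.9 + 0.0722×6.7) / (1 + 0.0683×1.5 + 0.036×1.3 + 0.0722×2.8) = 1.793/1.351 = 1.326 J/s.

1.326 J/s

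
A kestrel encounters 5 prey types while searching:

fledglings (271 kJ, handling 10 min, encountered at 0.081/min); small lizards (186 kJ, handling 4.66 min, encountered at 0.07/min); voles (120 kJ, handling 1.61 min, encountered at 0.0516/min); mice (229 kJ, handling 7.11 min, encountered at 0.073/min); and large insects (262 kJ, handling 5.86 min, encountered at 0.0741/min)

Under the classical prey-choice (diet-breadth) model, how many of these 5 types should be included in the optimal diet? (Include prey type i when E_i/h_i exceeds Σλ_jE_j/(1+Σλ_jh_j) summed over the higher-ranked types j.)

Profitabilities (E/h, kJ/min): voles 74.5, large insects 44.7, small lizards 39.9, mice 32.2, fledglings 27.1. Add prey in this order while the next type's profitability exceeds the intake rate on those already taken.
Rate on top 1: 5.717. large insects: 44.7 > 5.717 → include.
Rate on top 2: 16.88. small lizards: 39.9 > 16.88 → include.
Rate on top 3: 20.95. mice: 32.2 > 20.95 → include.
Rate on top 4: 23.43. fledglings: 27.1 > 23.43 → include.
Optimal diet: voles, large insects, small lizards, mice, fledglings — 5 of 5 types.

5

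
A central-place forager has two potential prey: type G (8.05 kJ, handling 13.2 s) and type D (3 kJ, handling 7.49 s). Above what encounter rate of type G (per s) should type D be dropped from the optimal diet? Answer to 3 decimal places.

At the threshold, the rate on type G alone equals the profitability of type D: λ·8.05/(1 + λ·13.2) = 3/7.49 = 0.4005.
Rearranging, λ(8.05 − 0.4005×13.2) = 0.4005, so λ = 0.4005/2.763 = 0.145 per s.

0.145 per s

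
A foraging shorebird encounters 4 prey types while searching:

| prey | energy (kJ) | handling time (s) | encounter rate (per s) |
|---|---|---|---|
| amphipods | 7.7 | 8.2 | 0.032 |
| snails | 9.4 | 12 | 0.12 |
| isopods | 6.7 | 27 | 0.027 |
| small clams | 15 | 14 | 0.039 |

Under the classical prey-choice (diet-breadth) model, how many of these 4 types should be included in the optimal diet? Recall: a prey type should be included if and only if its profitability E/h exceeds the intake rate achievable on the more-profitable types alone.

Profitabilities (E/h, kJ/s): small clams 1.07, amphipods 0.939, snails 0.783, isopods 0.248. Add prey in this order while the next type's profitability exceeds the intake rate on those already taken.
Rate on top 1: 0.3784. amphipods: 0.939 > 0.3784 → include.
Rate on top 2: 0.4597. snails: 0.783 > 0.4597 → include.
Rate on top 3: 0.6032. isopods: 0.248 < 0.6032 → exclude; stop.
Optimal diet: small clams, amphipods, snails — 3 of 4 types.

3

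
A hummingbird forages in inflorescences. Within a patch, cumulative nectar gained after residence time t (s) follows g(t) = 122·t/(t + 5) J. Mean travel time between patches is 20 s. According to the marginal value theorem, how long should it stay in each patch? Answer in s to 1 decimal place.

10.0 s

By the marginal value theorem, leave when the instantaneous gain rate g'(t) equals the habitat-wide average g(t)/(T + t).
g'(t) = 122·5/(t + 5)². Setting 122·5/(t+5)² = 122t/[(t+5)(20+t)] gives 5(20+t) = t(t+5), so t² = 5×20 = 100.
t* = √100 = 10 s.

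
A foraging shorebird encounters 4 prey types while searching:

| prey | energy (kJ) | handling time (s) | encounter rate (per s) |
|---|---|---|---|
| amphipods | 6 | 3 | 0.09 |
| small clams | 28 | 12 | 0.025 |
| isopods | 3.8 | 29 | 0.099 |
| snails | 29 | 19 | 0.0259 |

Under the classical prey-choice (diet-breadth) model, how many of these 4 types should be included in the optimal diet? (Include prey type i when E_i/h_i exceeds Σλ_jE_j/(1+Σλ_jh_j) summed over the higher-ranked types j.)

3

Rank by E/h (kJ/s): small clams 2.33, amphipods 2, snails 1.53, isopods 0.131. Include each in turn until the next type's E/h falls below the running intake rate.
Rate on top 1: 0.5385. amphipods: 2 > 0.5385 → include.
Rate on top 2: 0.7898. snails: 1.53 > 0.7898 → include.
Rate on top 3: 0.9656. isopods: 0.131 < 0.9656 → exclude; stop.
Optimal diet: small clams, amphipods, snails — 3 of 4 types.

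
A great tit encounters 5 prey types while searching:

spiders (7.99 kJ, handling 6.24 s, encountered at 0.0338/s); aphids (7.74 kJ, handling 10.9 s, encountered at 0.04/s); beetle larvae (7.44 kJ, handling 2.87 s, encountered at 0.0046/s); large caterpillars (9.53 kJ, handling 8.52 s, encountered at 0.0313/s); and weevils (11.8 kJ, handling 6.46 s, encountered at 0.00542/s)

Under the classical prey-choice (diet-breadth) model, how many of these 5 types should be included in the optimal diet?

5

Profitabilities (E/h, kJ/s): beetle larvae 2.59, weevils 1.83, spiders 1.28, large caterpillars 1.12, aphids 0.71. Add prey in this order while the next type's profitability exceeds the intake rate on those already taken.
Rate on top 1: 0.03378. weevils: 1.83 > 0.03378 → include.
Rate on top 2: 0.09366. spiders: 1.28 > 0.09366 → include.
Rate on top 3: 0.2925. large caterpillars: 1.12 > 0.2925 → include.
Rate on top 4: 0.4368. aphids: 0.71 > 0.4368 → include.
Optimal diet: beetle larvae, weevils, spiders, large caterpillars, aphids — 5 of 5 types.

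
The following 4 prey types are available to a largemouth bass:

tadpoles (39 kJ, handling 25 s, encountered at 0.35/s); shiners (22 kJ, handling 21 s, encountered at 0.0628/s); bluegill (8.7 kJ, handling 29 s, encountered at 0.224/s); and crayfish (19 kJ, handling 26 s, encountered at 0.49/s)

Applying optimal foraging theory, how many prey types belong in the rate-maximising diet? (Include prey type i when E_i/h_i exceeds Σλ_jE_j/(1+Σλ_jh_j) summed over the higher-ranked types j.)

1

E/h in descending order: tadpoles 1.56, shiners 1.05, crayfish 0.731, bluegill 0.3 kJ/s. The optimal diet is the largest prefix of this list for which every included type satisfies E_i/h_i > R on the types above it.
Rate on top 1: 1.4. shiners: 1.05 < 1.4 → exclude; stop.
Optimal diet: tadpoles — 1 of 4 types.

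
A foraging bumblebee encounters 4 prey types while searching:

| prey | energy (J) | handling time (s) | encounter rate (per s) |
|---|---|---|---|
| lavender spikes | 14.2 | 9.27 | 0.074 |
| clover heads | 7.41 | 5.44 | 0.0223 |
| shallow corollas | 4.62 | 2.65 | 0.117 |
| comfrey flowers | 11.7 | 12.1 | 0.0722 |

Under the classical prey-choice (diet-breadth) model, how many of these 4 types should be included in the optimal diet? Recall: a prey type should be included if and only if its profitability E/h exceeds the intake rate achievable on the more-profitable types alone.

Profitabilities (E/h, J/s): shallow corollas 1.74, lavender spikes 1.53, clover heads 1.36, comfrey flowers 0.967. Add prey in this order while the next type's profitability exceeds the intake rate on those already taken.
Rate on top 1: 0.4126. lavender spikes: 1.53 > 0.4126 → include.
Rate on top 2: 0.7973. clover heads: 1.36 > 0.7973 → include.
Rate on top 3: 0.8296. comfrey flowers: 0.967 > 0.8296 → include.
Optimal diet: shallow corollas, lavender spikes, clover heads, comfrey flowers — 4 of 4 types.

4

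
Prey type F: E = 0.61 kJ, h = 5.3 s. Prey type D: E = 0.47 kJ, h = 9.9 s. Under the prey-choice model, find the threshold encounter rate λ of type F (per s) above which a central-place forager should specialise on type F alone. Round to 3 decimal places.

0.132 per s

Drop type D once their profitability E₂/h₂ falls below the rate achievable on type F alone: E₂/h₂ = λE₁/(1 + λh₁).
Solve for λ: λE₁h₂ = E₂(1 + λh₁) → λ(E₁h₂ − E₂h₁) = E₂ → λ = E₂/(E₁h₂ − E₂h₁).
λ = 0.47/(0.61×9.9 − 0.47×5.3) = 0.47/3.548 = 0.1325 per s.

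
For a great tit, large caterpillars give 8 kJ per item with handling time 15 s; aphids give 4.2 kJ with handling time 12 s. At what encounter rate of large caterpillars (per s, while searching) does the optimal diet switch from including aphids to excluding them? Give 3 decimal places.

0.127 per s

At the threshold, the rate on large caterpillars alone equals the profitability of aphids: λ·8/(1 + λ·15) = 4.2/12 = 0.35.
Rearranging, λ(8 − 0.35×15) = 0.35, so λ = 0.35/2.75 = 0.1273 per s.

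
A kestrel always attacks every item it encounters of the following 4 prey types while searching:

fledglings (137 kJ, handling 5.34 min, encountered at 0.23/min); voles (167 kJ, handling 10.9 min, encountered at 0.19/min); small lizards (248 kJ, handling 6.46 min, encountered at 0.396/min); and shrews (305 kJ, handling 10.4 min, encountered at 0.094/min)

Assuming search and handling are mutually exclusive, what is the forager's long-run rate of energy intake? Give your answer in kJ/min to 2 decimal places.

24.27 kJ/min

Energy encountered per unit search time: 0.23×137 + 0.19×167 + 0.396×248 + 0.094×305 = 190.1 kJ/min.
Handling time per unit search time: 0.23×5.34 + 0.19×10.9 + 0.396×6.46 + 0.094×10.4 = 6.835.
Rate = 190.1/(1 + 6.835) = 24.27 kJ/min.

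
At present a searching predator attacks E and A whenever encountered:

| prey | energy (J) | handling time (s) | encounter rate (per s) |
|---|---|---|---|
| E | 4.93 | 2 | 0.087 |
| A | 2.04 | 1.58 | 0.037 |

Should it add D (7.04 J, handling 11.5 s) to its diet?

Yes

On E and A alone, R = ΣλE/(1+Σλh) = 0.5044/1.232 = 0.4093 J/s.
Profitability of D: 7.04/11.5 = 0.6122 J/s.
0.6122 > 0.4093, so adding D raises the average — include it.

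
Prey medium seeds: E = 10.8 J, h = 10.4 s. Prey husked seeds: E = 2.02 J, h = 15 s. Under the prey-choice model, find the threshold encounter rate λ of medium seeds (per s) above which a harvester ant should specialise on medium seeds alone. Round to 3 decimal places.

At the threshold, the rate on medium seeds alone equals the profitability of husked seeds: λ·10.8/(1 + λ·10.4) = 2.02/15 = 0.1347.
Rearranging, λ(10.8 − 0.1347×10.4) = 0.1347, so λ = 0.1347/9.399 = 0.01433 per s.

0.014 per s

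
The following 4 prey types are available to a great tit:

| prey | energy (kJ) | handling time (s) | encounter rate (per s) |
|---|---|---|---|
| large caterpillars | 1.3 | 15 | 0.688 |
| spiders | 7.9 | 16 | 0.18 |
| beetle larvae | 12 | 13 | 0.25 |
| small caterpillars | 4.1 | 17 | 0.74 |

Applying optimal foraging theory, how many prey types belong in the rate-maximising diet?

1

E/h in descending order: beetle larvae 0.923, spiders 0.494, small caterpillars 0.241, large caterpillars 0.0867 kJ/s. The optimal diet is the largest prefix of this list for which every included type satisfies E_i/h_i > R on the types above it.
Rate on top 1: 0.7059. spiders: 0.494 < 0.7059 → exclude; stop.
Optimal diet: beetle larvae — 1 of 4 types.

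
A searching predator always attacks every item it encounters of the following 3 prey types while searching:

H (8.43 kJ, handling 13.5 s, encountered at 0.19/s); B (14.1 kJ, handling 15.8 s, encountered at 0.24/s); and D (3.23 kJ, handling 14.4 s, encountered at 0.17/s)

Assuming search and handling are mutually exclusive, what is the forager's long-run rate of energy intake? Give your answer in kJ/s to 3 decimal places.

R = (0.19×8.43 + 0.24×14.1 + 0.17×3.23) / (1 + 0.19×13.5 + 0.24×15.8 + 0.17×14.4) = 5.535/9.805 = 0.5645 kJ/s.

0.564 kJ/s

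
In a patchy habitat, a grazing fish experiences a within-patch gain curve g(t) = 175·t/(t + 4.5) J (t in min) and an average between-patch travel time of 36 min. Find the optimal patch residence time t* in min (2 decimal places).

12.73 min

Optimal t* satisfies g'(t*) = g(t*)/(T + t*).
g'(t) = 175·4.5/(t + 4.5)². Setting 175·4.5/(t+4.5)² = 175t/[(t+4.5)(36+t)] gives 4.5(36+t) = t(t+4.5), so t² = 4.5×36 = 162.
t* = √162 = 12.73 min.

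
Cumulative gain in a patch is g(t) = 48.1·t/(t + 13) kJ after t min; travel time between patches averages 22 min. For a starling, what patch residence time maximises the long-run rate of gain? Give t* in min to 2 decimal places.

16.91 min

Maximise g(t)/(T+t): set derivative to zero → g'(t)(T+t) = g(t).
g'(t) = 48.1·13/(t + 13)². Setting 48.1·13/(t+13)² = 48.1t/[(t+13)(22+t)] gives 13(22+t) = t(t+13), so t² = 13×22 = 286.
t* = √286 = 16.91 min.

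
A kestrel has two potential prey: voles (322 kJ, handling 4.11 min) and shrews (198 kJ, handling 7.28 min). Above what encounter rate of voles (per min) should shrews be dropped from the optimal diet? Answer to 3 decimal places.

The zero-one rule: include shrews iff E₂/h₂ > λE₁/(1+λh₁). Equality gives the switch point.
λE₁h₂ = E₂ + λE₂h₁ ⇒ λ = E₂/(E₁h₂ − E₂h₁) = 198/(2344 − 813.8) = 0.1294 per min.

0.129 per min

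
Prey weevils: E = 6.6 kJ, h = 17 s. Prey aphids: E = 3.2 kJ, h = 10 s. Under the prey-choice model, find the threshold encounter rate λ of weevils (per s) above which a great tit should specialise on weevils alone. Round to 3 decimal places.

Drop aphids once their profitability E₂/h₂ falls below the rate achievable on weevils alone: E₂/h₂ = λE₁/(1 + λh₁).
Solve for λ: λE₁h₂ = E₂(1 + λh₁) → λ(E₁h₂ − E₂h₁) = E₂ → λ = E₂/(E₁h₂ − E₂h₁).
λ = 3.2/(6.6×10 − 3.2×17) = 3.2/11.6 = 0.2759 per s.

0.276 per s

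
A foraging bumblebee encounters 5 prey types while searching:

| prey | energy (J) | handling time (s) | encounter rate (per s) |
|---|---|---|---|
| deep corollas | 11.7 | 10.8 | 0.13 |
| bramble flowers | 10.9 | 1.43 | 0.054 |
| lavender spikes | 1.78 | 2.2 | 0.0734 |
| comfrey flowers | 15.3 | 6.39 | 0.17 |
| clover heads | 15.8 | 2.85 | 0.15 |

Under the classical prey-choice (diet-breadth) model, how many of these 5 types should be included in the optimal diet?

3

Rank by E/h (J/s): bramble flowers 7.62, clover heads 5.54, comfrey flowers 2.39, deep corollas 1.08, lavender spikes 0.809. Include each in turn until the next type's E/h falls below the running intake rate.
Rate on top 1: 0.5464. clover heads: 5.54 > 0.5464 → include.
Rate on top 2: 1.966. comfrey flowers: 2.39 > 1.966 → include.
Rate on top 3: 2.146. deep corollas: 1.08 < 2.146 → exclude; stop.
Optimal diet: bramble flowers, clover heads, comfrey flowers — 3 of 5 types.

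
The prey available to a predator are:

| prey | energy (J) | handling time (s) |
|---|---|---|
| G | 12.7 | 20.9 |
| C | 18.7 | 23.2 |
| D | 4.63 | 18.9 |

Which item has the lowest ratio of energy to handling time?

Profitability E/h (J/s): G = 12.7/20.9 = 0.608, C = 18.7/23.2 = 0.806, D = 4.63/18.9 = 0.245.
Ranked: C > G > D.

D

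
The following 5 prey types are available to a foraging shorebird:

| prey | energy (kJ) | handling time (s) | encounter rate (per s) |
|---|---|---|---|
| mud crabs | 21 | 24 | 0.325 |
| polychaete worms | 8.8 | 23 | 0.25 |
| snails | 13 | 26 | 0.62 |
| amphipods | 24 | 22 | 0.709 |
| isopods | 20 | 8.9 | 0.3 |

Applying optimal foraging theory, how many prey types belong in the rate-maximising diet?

Profitabilities (E/h, kJ/s): isopods 2.25, amphipods 1.09, mud crabs 0.875, snails 0.5, polychaete worms 0.383. Add prey in this order while the next type's profitability exceeds the intake rate on those already taken.
Rate on top 1: 1.635. amphipods: 1.09 < 1.635 → exclude; stop.
Optimal diet: isopods — 1 of 5 types.

1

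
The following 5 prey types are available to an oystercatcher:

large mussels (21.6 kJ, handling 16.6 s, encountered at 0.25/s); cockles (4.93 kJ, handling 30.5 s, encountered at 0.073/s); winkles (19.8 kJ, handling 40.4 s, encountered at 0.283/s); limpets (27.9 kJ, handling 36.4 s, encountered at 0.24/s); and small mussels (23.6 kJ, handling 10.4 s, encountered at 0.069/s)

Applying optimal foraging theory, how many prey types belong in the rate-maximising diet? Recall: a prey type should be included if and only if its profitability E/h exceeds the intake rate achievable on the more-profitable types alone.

2

Profitabilities (E/h, kJ/s): small mussels 2.27, large mussels 1.3, limpets 0.766, winkles 0.49, cockles 0.162. Add prey in this order while the next type's profitability exceeds the intake rate on those already taken.
Rate on top 1: 0.9481. large mussels: 1.3 > 0.9481 → include.
Rate on top 2: 1.198. limpets: 0.766 < 1.198 → exclude; stop.
Optimal diet: small mussels, large mussels — 2 of 5 types.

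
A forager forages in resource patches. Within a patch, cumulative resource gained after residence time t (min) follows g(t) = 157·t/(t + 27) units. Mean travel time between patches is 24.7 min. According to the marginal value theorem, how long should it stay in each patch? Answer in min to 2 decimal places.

25.82 min

By the marginal value theorem, leave when the instantaneous gain rate g'(t) equals the habitat-wide average g(t)/(T + t).
g'(t) = 157·27/(t + 27)². Setting 157·27/(t+27)² = 157t/[(t+27)(24.7+t)] gives 27(24.7+t) = t(t+27), so t² = 27×24.7 = 666.9.
t* = √666.9 = 25.82 min.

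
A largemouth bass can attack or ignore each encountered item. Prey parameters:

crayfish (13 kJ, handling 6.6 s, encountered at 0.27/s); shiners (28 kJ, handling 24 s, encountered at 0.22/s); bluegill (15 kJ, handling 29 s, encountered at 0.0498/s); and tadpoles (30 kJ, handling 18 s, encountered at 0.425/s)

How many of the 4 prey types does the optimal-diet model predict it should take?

Rank by E/h (kJ/s): crayfish 1.97, tadpoles 1.67, shiners 1.17, bluegill 0.517. Include each in turn until the next type's E/h falls below the running intake rate.
Rate on top 1: 1.262. tadpoles: 1.67 > 1.262 → include.
Rate on top 2: 1.559. shiners: 1.17 < 1.559 → exclude; stop.
Optimal diet: crayfish, tadpoles — 2 of 4 types.

2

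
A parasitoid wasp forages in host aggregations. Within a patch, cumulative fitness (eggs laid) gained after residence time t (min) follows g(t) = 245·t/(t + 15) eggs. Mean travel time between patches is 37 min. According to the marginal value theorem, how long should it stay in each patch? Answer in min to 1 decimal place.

Optimal t* satisfies g'(t*) = g(t*)/(T + t*).
g'(t) = 245·15/(t + 15)². Setting 245·15/(t+15)² = 245t/[(t+15)(37+t)] gives 15(37+t) = t(t+15), so t² = 15×37 = 555.
t* = √555 = 23.56 min.

23.6 min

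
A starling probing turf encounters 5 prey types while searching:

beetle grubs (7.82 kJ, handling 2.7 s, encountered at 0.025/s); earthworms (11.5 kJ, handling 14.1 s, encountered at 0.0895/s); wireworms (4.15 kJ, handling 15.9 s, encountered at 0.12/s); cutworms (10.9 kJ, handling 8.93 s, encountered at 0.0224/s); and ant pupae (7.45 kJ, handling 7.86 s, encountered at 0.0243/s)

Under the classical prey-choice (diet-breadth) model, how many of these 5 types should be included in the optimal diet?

4

E/h in descending order: beetle grubs 2.9, cutworms 1.22, ant pupae 0.948, earthworms 0.816, wireworms 0.261 kJ/s. The optimal diet is the largest prefix of this list for which every included type satisfies E_i/h_i > R on the types above it.
Rate on top 1: 0.1831. cutworms: 1.22 > 0.1831 → include.
Rate on top 2: 0.3469. ant pupae: 0.948 > 0.3469 → include.
Rate on top 3: 0.4256. earthworms: 0.816 > 0.4256 → include.
Rate on top 4: 0.6065. wireworms: 0.261 < 0.6065 → exclude; stop.
Optimal diet: beetle grubs, cutworms, ant pupae, earthworms — 4 of 5 types.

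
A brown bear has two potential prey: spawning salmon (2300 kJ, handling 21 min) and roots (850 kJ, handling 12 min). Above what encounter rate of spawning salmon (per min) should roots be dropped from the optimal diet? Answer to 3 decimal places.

Drop roots once their profitability E₂/h₂ falls below the rate achievable on spawning salmon alone: E₂/h₂ = λE₁/(1 + λh₁).
Solve for λ: λE₁h₂ = E₂(1 + λh₁) → λ(E₁h₂ − E₂h₁) = E₂ → λ = E₂/(E₁h₂ − E₂h₁).
λ = 850/(2300×12 − 850×21) = 850/9750 = 0.08718 per min.

0.087 per min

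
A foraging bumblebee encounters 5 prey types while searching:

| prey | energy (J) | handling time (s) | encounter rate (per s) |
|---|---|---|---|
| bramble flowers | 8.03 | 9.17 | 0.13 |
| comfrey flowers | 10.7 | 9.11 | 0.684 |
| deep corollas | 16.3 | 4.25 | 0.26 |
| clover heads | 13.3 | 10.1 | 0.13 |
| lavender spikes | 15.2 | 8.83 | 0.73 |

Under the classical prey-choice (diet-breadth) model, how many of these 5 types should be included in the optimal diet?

1

Profitabilities (E/h, J/s): deep corollas 3.84, lavender spikes 1.72, clover heads 1.32, comfrey flowers 1.17, bramble flowers 0.876. Add prey in this order while the next type's profitability exceeds the intake rate on those already taken.
Rate on top 1: 2.013. lavender spikes: 1.72 < 2.013 → exclude; stop.
Optimal diet: deep corollas — 1 of 5 types.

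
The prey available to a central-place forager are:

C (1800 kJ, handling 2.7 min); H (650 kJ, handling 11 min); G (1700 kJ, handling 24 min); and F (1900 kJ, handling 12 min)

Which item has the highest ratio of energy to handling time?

Profitability E/h (kJ/min): C = 1800/2.7 = 667, H = 650/11 = 59.1, G = 1700/24 = 70.8, F = 1900/12 = 158.
Ranked: C > F > G > H.

C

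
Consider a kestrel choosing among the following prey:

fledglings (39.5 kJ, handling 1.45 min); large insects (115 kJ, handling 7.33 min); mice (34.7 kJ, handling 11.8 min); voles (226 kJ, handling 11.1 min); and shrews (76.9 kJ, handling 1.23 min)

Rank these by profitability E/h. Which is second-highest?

fledglings

Profitability E/h (kJ/min): fledglings = 39.5/1.45 = 27.2, large insects = 115/7.33 = 15.7, mice = 34.7/11.8 = 2.94, voles = 226/11.1 = 20.4, shrews = 76.9/1.23 = 62.5.
Ranked: shrews > fledglings > voles > large insects > mice.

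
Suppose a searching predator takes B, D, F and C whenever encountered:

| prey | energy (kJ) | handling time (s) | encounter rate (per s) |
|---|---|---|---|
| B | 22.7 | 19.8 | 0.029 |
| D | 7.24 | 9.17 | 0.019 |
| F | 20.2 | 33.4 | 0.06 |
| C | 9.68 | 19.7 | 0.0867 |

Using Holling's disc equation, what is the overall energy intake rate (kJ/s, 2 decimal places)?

R = Σλ_iE_i / (1 + Σλ_ih_i)
Numerator: 0.029×22.7 + 0.019×7.24 + 0.06×20.2 + 0.0867×9.68 = 2.847
Denominator: 1 + 0.029×19.8 + 0.019×9.17 + 0.06×33.4 + 0.0867×19.7 = 5.46
R = 2.847/5.46 = 0.5214 kJ/s

0.52 kJ/s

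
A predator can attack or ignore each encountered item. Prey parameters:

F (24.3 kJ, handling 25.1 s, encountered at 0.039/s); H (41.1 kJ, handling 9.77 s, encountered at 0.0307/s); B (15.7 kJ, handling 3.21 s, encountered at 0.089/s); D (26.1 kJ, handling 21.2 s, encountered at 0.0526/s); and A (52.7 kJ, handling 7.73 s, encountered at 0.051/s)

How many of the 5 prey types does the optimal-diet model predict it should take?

3

Rank by E/h (kJ/s): A 6.82, B 4.89, H 4.21, D 1.23, F 0.968. Include each in turn until the next type's E/h falls below the running intake rate.
Rate on top 1: 1.928. B: 4.89 > 1.928 → include.
Rate on top 2: 2.432. H: 4.21 > 2.432 → include.
Rate on top 3: 2.701. D: 1.23 < 2.701 → exclude; stop.
Optimal diet: A, B, H — 3 of 5 types.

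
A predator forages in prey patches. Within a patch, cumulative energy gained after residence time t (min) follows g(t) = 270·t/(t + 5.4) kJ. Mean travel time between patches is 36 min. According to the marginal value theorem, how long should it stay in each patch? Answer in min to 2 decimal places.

13.94 min

By the marginal value theorem, leave when the instantaneous gain rate g'(t) equals the habitat-wide average g(t)/(T + t).
g'(t) = 270·5.4/(t + 5.4)². Setting 270·5.4/(t+5.4)² = 270t/[(t+5.4)(36+t)] gives 5.4(36+t) = t(t+5.4), so t² = 5.4×36 = 194.4.
t* = √194.4 = 13.94 min.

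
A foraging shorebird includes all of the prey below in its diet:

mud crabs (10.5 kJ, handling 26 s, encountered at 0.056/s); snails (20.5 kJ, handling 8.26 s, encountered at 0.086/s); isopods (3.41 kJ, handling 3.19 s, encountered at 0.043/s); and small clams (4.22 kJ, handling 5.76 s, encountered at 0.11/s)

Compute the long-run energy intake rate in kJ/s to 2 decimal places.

0.75 kJ/s

R = (0.056×10.5 + 0.086×20.5 + 0.043×3.41 + 0.11×4.22) / (1 + 0.056×26 + 0.086×8.26 + 0.043×3.19 + 0.11×5.76) = 2.962/3.937 = 0.7523 kJ/s.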